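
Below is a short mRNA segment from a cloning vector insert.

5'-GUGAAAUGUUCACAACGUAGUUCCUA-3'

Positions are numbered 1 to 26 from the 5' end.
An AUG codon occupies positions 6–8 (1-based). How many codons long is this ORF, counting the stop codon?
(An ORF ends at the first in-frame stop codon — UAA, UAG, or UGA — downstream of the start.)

Codons from position 6: AUG (6–8), UUC (9–11), ACA (12–14), ACG (15–17), UAG (18–20).
UAG is the first in-frame stop; that's 5 codons including the stop.

5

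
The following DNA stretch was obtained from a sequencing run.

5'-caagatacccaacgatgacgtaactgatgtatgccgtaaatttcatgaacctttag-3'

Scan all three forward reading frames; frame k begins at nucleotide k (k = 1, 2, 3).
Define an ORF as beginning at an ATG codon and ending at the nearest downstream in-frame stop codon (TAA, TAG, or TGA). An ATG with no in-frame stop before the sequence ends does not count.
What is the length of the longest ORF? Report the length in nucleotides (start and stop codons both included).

30

Frame 1: CAA GAT ACC CAA CGA TGA CGT AAC TGA TGT ATG CCG TAA ATT TCA TGA ACC TTT — ATG at 31, stop TAA at 37 → 9 nt.
Frame 2: AAG ATA CCC AAC GAT GAC GTA ACT GAT GTA TGC CGT AAA TTT CAT GAA CCT TTA — no ATG→stop ORF.
Frame 3: AGA TAC CCA ACG ATG ACG TAA CTG ATG TAT GCC GTA AAT TTC ATG AAC CTT TAG — ATG at 15, stop TAA at 21 → 9 nt; ATG at 27, stop TAG at 54 → 30 nt; ATG at 45, stop TAG at 54 → 12 nt.
Longest: frame 3, positions 27–56, 30 nt = 10 codons = 9 aa. → 30 nucleotides.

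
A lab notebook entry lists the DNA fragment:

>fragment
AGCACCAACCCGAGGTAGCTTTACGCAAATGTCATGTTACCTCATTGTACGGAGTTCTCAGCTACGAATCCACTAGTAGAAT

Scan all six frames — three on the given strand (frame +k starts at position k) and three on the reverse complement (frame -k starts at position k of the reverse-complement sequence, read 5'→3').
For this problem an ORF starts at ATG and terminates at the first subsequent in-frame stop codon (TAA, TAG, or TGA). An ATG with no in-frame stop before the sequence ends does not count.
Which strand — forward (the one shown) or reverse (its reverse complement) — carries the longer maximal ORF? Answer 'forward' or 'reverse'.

Reverse complement (5'→3'): ATTCTACTAGTGGATTCGTAGCTGAGAACTCCGTACAATGAGGTAACATGACATTTGCGTAAAGCTACCTCGGGTTGGTGCT
Frame +1: AGC ACC AAC CCG AGG TAG CTT TAC GCA AAT GTC ATG TTA CCT CAT TGT ACG GAG TTC TCA GCT ACG AAT CCA CTA GTA GAA — no ATG→stop ORF.
Frame +2: GCA CCA ACC CGA GGT AGC TTT ACG CAA ATG TCA TGT TAC CTC ATT GTA CGG AGT TCT CAG CTA CGA ATC CAC TAG TAG AAT — ATG at 29, stop TAG at 74 → 48 nt.
Frame +3: CAC CAA CCC GAG GTA GCT TTA CGC AAA TGT CAT GTT ACC TCA TTG TAC GGA GTT CTC AGC TAC GAA TCC ACT AGT AGA — no ATG→stop ORF.
Frame -1: ATT CTA CTA GTG GAT TCG TAG CTG AGA ACT CCG TAC AAT GAG GTA ACA TGA CAT TTG CGT AAA GCT ACC TCG GGT TGG TGC — no ATG→stop ORF.
Frame -2: TTC TAC TAG TGG ATT CGT AGC TGA GAA CTC CGT ACA ATG AGG TAA CAT GAC ATT TGC GTA AAG CTA CCT CGG GTT GGT GCT — ATG at 38, stop TAA at 44 → 9 nt.
Frame -3: TCT ACT AGT GGA TTC GTA GCT GAG AAC TCC GTA CAA TGA GGT AAC ATG ACA TTT GCG TAA AGC TAC CTC GGG TTG GTG — ATG at 48, stop TAA at 60 → 15 nt.
Forward-strand max 48 nt; reverse-strand max 15 nt. The forward strand has the longer ORF.

forward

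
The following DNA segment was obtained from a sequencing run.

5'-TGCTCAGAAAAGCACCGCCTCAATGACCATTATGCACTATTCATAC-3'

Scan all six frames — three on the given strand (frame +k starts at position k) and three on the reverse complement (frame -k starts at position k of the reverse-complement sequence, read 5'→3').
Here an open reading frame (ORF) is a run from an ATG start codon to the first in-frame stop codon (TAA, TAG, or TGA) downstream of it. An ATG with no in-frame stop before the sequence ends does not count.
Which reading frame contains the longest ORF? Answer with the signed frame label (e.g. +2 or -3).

Reverse complement (5'→3'): GTATGAATAGTGCATAATGGTCATTGAGGCGGTGCTTTTCTGAGCA
Frame +1: TGC TCA GAA AAG CAC CGC CTC AAT GAC CAT TAT GCA CTA TTC ATA — no ATG→stop ORF.
Frame +2: GCT CAG AAA AGC ACC GCC TCA ATG ACC ATT ATG CAC TAT TCA TAC — no ATG→stop ORF.
Frame +3: CTC AGA AAA GCA CCG CCT CAA TGA CCA TTA TGC ACT ATT CAT — no ATG→stop ORF.
Frame -1: GTA TGA ATA GTG CAT AAT GGT CAT TGA GGC GGT GCT TTT CTG AGC — no ATG→stop ORF.
Frame -2: TAT GAA TAG TGC ATA ATG GTC ATT GAG GCG GTG CTT TTC TGA GCA — ATG at 17, stop TGA at 41 → 27 nt.
Frame -3: ATG AAT AGT GCA TAA TGG TCA TTG AGG CGG TGC TTT TCT GAG — ATG at 3, stop TAA at 15 → 15 nt.
Longest ORF is 27 nt in frame -2 (positions 17–43).

-2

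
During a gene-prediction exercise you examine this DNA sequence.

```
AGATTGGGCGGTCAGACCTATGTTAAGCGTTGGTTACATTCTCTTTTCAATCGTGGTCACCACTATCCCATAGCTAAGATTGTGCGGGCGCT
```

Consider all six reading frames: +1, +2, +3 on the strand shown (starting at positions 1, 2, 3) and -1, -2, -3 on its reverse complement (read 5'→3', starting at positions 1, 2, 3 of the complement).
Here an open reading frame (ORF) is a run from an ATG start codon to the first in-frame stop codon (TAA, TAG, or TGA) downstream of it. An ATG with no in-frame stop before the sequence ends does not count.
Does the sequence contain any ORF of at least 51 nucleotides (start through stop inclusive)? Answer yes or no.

yes

Reverse complement (5'→3'): AGCGCCCGCACAATCTTAGCTATGGGATAGTGGTGACCACGATTGAAAAGAGAATGTAACCAACGCTTAACATAGGTCTGACCGCCCAATCT
Frame +1: AGA TTG GGC GGT CAG ACC TAT GTT AAG CGT TGG TTA CAT TCT CTT TTC AAT CGT GGT CAC CAC TAT CCC ATA GCT AAG ATT GTG CGG GCG — no ATG→stop ORF.
Frame +2: GAT TGG GCG GTC AGA CCT ATG TTA AGC GTT GGT TAC ATT CTC TTT TCA ATC GTG GTC ACC ACT ATC CCA TAG CTA AGA TTG TGC GGG CGC — ATG at 20, stop TAG at 71 → 54 nt.
Frame +3: ATT GGG CGG TCA GAC CTA TGT TAA GCG TTG GTT ACA TTC TCT TTT CAA TCG TGG TCA CCA CTA TCC CAT AGC TAA GAT TGT GCG GGC GCT — no ATG→stop ORF.
Frame -1: AGC GCC CGC ACA ATC TTA GCT ATG GGA TAG TGG TGA CCA CGA TTG AAA AGA GAA TGT AAC CAA CGC TTA ACA TAG GTC TGA CCG CCC AAT — ATG at 22, stop TAG at 28 → 9 nt.
Frame -2: GCG CCC GCA CAA TCT TAG CTA TGG GAT AGT GGT GAC CAC GAT TGA AAA GAG AAT GTA ACC AAC GCT TAA CAT AGG TCT GAC CGC CCA ATC — no ATG→stop ORF.
Frame -3: CGC CCG CAC AAT CTT AGC TAT GGG ATA GTG GTG ACC ACG ATT GAA AAG AGA ATG TAA CCA ACG CTT AAC ATA GGT CTG ACC GCC CAA TCT — ATG at 54, stop TAA at 57 → 6 nt.
Frame +2 has an ORF of 54 nucleotides (positions 20–73) ≥ 51, so yes.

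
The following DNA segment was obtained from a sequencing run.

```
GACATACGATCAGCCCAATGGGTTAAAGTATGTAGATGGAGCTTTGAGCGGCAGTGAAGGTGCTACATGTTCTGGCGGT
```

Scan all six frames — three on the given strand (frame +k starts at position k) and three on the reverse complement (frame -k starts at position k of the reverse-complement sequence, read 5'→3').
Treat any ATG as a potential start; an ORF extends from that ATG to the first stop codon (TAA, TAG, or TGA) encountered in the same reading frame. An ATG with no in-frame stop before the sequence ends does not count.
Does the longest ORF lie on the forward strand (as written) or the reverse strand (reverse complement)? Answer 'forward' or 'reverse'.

forward

Reverse complement (5'→3'): ACCGCCAGAACATGTAGCACCTTCACTGCCGCTCAAAGCTCCATCTACATACTTTAACCCATTGGGCTGATCGTATGTC
Frame +1: GAC ATA CGA TCA GCC CAA TGG GTT AAA GTA TGT AGA TGG AGC TTT GAG CGG CAG TGA AGG TGC TAC ATG TTC TGG CGG — no ATG→stop ORF.
Frame +2: ACA TAC GAT CAG CCC AAT GGG TTA AAG TAT GTA GAT GGA GCT TTG AGC GGC AGT GAA GGT GCT ACA TGT TCT GGC GGT — no ATG→stop ORF.
Frame +3: CAT ACG ATC AGC CCA ATG GGT TAA AGT ATG TAG ATG GAG CTT TGA GCG GCA GTG AAG GTG CTA CAT GTT CTG GCG — ATG at 18, stop TAA at 24 → 9 nt; ATG at 30, stop TAG at 33 → 6 nt; ATG at 36, stop TGA at 45 → 12 nt.
Frame -1: ACC GCC AGA ACA TGT AGC ACC TTC ACT GCC GCT CAA AGC TCC ATC TAC ATA CTT TAA CCC ATT GGG CTG ATC GTA TGT — no ATG→stop ORF.
Frame -2: CCG CCA GAA CAT GTA GCA CCT TCA CTG CCG CTC AAA GCT CCA TCT ACA TAC TTT AAC CCA TTG GGC TGA TCG TAT GTC — no ATG→stop ORF.
Frame -3: CGC CAG AAC ATG TAG CAC CTT CAC TGC CGC TCA AAG CTC CAT CTA CAT ACT TTA ACC CAT TGG GCT GAT CGT ATG — ATG at 12, stop TAG at 15 → 6 nt.
Forward-strand max 12 nt; reverse-strand max 6 nt. The forward strand has the longer ORF.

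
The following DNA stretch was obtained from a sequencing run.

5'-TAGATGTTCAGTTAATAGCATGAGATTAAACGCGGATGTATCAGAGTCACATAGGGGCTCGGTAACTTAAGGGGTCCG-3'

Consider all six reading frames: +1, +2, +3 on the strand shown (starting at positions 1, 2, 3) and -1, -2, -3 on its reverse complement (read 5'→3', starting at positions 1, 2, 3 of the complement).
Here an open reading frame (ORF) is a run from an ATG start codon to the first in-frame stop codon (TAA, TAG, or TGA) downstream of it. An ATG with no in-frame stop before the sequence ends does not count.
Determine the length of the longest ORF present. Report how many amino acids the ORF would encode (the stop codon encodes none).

16

Reverse complement (5'→3'): CGGACCCCTTAAGTTACCGAGCCCCTATGTGACTCTGATACATCCGCGTTTAATCTCATGCTATTAACTGAACATCTA
Frame +1: TAG ATG TTC AGT TAA TAG CAT GAG ATT AAA CGC GGA TGT ATC AGA GTC ACA TAG GGG CTC GGT AAC TTA AGG GGT CCG — ATG at 4, stop TAA at 13 → 12 nt.
Frame +2: AGA TGT TCA GTT AAT AGC ATG AGA TTA AAC GCG GAT GTA TCA GAG TCA CAT AGG GGC TCG GTA ACT TAA GGG GTC — ATG at 20, stop TAA at 68 → 51 nt.
Frame +3: GAT GTT CAG TTA ATA GCA TGA GAT TAA ACG CGG ATG TAT CAG AGT CAC ATA GGG GCT CGG TAA CTT AAG GGG TCC — ATG at 36, stop TAA at 63 → 30 nt.
Frame -1: CGG ACC CCT TAA GTT ACC GAG CCC CTA TGT GAC TCT GAT ACA TCC GCG TTT AAT CTC ATG CTA TTA ACT GAA CAT CTA — no ATG→stop ORF.
Frame -2: GGA CCC CTT AAG TTA CCG AGC CCC TAT GTG ACT CTG ATA CAT CCG CGT TTA ATC TCA TGC TAT TAA CTG AAC ATC — no ATG→stop ORF.
Frame -3: GAC CCC TTA AGT TAC CGA GCC CCT ATG TGA CTC TGA TAC ATC CGC GTT TAA TCT CAT GCT ATT AAC TGA ACA TCT — ATG at 27, stop TGA at 30 → 6 nt.
Longest: frame +2, positions 20–70, 51 nt = 17 codons = 16 aa. → 16 amino acids.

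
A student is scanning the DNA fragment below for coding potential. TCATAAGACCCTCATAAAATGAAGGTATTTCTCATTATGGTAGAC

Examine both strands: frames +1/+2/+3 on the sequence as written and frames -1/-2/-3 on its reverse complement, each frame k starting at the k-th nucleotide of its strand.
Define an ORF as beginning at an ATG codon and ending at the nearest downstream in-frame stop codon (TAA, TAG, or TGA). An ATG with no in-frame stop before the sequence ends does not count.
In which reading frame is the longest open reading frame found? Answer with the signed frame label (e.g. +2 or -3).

Reverse complement (5'→3'): GTCTACCATAATGAGAAATACCTTCATTTTATGAGGGTCTTATGA
Frame +1: TCA TAA GAC CCT CAT AAA ATG AAG GTA TTT CTC ATT ATG GTA GAC — no ATG→stop ORF.
Frame +2: CAT AAG ACC CTC ATA AAA TGA AGG TAT TTC TCA TTA TGG TAG — no ATG→stop ORF.
Frame +3: ATA AGA CCC TCA TAA AAT GAA GGT ATT TCT CAT TAT GGT AGA — no ATG→stop ORF.
Frame -1: GTC TAC CAT AAT GAG AAA TAC CTT CAT TTT ATG AGG GTC TTA TGA — ATG at 31, stop TGA at 43 → 15 nt.
Frame -2: TCT ACC ATA ATG AGA AAT ACC TTC ATT TTA TGA GGG TCT TAT — ATG at 11, stop TGA at 32 → 24 nt.
Frame -3: CTA CCA TAA TGA GAA ATA CCT TCA TTT TAT GAG GGT CTT ATG — no ATG→stop ORF.
Longest ORF is 24 nt in frame -2 (positions 11–34).

-2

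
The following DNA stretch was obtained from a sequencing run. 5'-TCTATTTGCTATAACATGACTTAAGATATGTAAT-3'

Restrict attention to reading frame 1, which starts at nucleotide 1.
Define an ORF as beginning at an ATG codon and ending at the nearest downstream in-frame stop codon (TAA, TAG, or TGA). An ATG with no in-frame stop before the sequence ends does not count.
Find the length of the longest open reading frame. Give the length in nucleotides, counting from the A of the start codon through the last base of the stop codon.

9

Frame 1: TCT ATT TGC TAT AAC ATG ACT TAA GAT ATG TAA — ATG at 16, stop TAA at 22 → 9 nt; ATG at 28, stop TAA at 31 → 6 nt.
Longest: frame 1, positions 16–24, 9 nt = 3 codons = 2 aa. → 9 nucleotides.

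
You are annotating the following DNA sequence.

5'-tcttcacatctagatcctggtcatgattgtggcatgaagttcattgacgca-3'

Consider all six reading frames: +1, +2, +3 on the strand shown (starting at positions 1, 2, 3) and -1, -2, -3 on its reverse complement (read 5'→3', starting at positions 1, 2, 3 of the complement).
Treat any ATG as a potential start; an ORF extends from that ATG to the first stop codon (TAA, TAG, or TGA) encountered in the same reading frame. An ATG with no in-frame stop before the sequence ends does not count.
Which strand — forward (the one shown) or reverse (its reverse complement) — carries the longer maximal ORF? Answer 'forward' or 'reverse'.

Reverse complement (5'→3'): TGCGTCAATGAACTTCATGCCACAATCATGACCAGGATCTAGATGTGAAGA
Frame +1: TCT TCA CAT CTA GAT CCT GGT CAT GAT TGT GGC ATG AAG TTC ATT GAC GCA — no ATG→stop ORF.
Frame +2: CTT CAC ATC TAG ATC CTG GTC ATG ATT GTG GCA TGA AGT TCA TTG ACG — ATG at 23, stop TGA at 35 → 15 nt.
Frame +3: TTC ACA TCT AGA TCC TGG TCA TGA TTG TGG CAT GAA GTT CAT TGA CGC — no ATG→stop ORF.
Frame -1: TGC GTC AAT GAA CTT CAT GCC ACA ATC ATG ACC AGG ATC TAG ATG TGA AGA — ATG at 28, stop TAG at 40 → 15 nt; ATG at 43, stop TGA at 46 → 6 nt.
Frame -2: GCG TCA ATG AAC TTC ATG CCA CAA TCA TGA CCA GGA TCT AGA TGT GAA — ATG at 8, stop TGA at 29 → 24 nt; ATG at 17, stop TGA at 29 → 15 nt.
Frame -3: CGT CAA TGA ACT TCA TGC CAC AAT CAT GAC CAG GAT CTA GAT GTG AAG — no ATG→stop ORF.
Forward-strand max 15 nt; reverse-strand max 24 nt. The reverse strand has the longer ORF.

reverse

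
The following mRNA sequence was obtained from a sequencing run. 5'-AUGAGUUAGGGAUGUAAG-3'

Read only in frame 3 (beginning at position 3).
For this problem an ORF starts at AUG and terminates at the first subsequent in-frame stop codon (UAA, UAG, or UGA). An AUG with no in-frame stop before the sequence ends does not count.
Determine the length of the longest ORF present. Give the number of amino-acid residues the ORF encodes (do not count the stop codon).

Frame 3: GAG UUA GGG AUG UAA — AUG at 12, stop UAA at 15 → 6 nt.
Longest: frame 3, positions 12–17, 6 nt = 2 codons = 1 aa. → 1 amino acids.

1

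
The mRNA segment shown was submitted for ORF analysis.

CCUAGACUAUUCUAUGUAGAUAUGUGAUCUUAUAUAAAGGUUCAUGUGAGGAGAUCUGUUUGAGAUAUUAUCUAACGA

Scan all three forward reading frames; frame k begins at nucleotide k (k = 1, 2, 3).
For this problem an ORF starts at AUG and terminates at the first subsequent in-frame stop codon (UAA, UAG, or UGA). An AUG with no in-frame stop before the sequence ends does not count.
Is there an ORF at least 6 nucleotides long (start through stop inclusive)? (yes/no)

Frame 1: CCU AGA CUA UUC UAU GUA GAU AUG UGA UCU UAU AUA AAG GUU CAU GUG AGG AGA UCU GUU UGA GAU AUU AUC UAA CGA — AUG at 22, stop UGA at 25 → 6 nt.
Frame 2: CUA GAC UAU UCU AUG UAG AUA UGU GAU CUU AUA UAA AGG UUC AUG UGA GGA GAU CUG UUU GAG AUA UUA UCU AAC — AUG at 14, stop UAG at 17 → 6 nt; AUG at 44, stop UGA at 47 → 6 nt.
Frame 3: UAG ACU AUU CUA UGU AGA UAU GUG AUC UUA UAU AAA GGU UCA UGU GAG GAG AUC UGU UUG AGA UAU UAU CUA ACG — no AUG→stop ORF.
Frame 1 has an ORF of 6 nucleotides (positions 22–27) ≥ 6, so yes.

yes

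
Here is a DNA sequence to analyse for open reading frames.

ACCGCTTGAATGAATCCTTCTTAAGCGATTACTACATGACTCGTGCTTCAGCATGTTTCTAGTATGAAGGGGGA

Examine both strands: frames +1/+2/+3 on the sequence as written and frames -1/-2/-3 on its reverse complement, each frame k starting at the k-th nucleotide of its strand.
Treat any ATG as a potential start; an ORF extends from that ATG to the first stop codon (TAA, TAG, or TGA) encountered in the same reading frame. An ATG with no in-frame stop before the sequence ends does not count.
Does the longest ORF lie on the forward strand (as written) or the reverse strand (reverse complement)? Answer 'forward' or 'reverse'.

Reverse complement (5'→3'): TCCCCCTTCATACTAGAAACATGCTGAAGCACGAGTCATGTAGTAATCGCTTAAGAAGGATTCATTCAAGCGGT
Frame +1: ACC GCT TGA ATG AAT CCT TCT TAA GCG ATT ACT ACA TGA CTC GTG CTT CAG CAT GTT TCT AGT ATG AAG GGG — ATG at 10, stop TAA at 22 → 15 nt.
Frame +2: CCG CTT GAA TGA ATC CTT CTT AAG CGA TTA CTA CAT GAC TCG TGC TTC AGC ATG TTT CTA GTA TGA AGG GGG — ATG at 53, stop TGA at 65 → 15 nt.
Frame +3: CGC TTG AAT GAA TCC TTC TTA AGC GAT TAC TAC ATG ACT CGT GCT TCA GCA TGT TTC TAG TAT GAA GGG GGA — ATG at 36, stop TAG at 60 → 27 nt.
Frame -1: TCC CCC TTC ATA CTA GAA ACA TGC TGA AGC ACG AGT CAT GTA GTA ATC GCT TAA GAA GGA TTC ATT CAA GCG — no ATG→stop ORF.
Frame -2: CCC CCT TCA TAC TAG AAA CAT GCT GAA GCA CGA GTC ATG TAG TAA TCG CTT AAG AAG GAT TCA TTC AAG CGG — ATG at 38, stop TAG at 41 → 6 nt.
Frame -3: CCC CTT CAT ACT AGA AAC ATG CTG AAG CAC GAG TCA TGT AGT AAT CGC TTA AGA AGG ATT CAT TCA AGC GGT — no ATG→stop ORF.
Forward-strand max 27 nt; reverse-strand max 6 nt. The forward strand has the longer ORF.

forward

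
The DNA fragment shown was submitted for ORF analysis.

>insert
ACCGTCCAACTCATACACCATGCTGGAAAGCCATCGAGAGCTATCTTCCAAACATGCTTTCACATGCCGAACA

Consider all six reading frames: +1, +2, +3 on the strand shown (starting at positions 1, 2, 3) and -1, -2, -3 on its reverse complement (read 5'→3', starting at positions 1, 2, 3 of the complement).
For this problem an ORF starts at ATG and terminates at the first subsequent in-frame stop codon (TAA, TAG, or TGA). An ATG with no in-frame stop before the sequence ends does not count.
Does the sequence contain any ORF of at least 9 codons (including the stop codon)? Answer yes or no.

no

Reverse complement (5'→3'): TGTTCGGCATGTGAAAGCATGTTTGGAAGATAGCTCTCGATGGCTTTCCAGCATGGTGTATGAGTTGGACGGT
Frame +1: ACC GTC CAA CTC ATA CAC CAT GCT GGA AAG CCA TCG AGA GCT ATC TTC CAA ACA TGC TTT CAC ATG CCG AAC — no ATG→stop ORF.
Frame +2: CCG TCC AAC TCA TAC ACC ATG CTG GAA AGC CAT CGA GAG CTA TCT TCC AAA CAT GCT TTC ACA TGC CGA ACA — no ATG→stop ORF.
Frame +3: CGT CCA ACT CAT ACA CCA TGC TGG AAA GCC ATC GAG AGC TAT CTT CCA AAC ATG CTT TCA CAT GCC GAA — no ATG→stop ORF.
Frame -1: TGT TCG GCA TGT GAA AGC ATG TTT GGA AGA TAG CTC TCG ATG GCT TTC CAG CAT GGT GTA TGA GTT GGA CGG — ATG at 19, stop TAG at 31 → 15 nt; ATG at 40, stop TGA at 61 → 24 nt.
Frame -2: GTT CGG CAT GTG AAA GCA TGT TTG GAA GAT AGC TCT CGA TGG CTT TCC AGC ATG GTG TAT GAG TTG GAC GGT — no ATG→stop ORF.
Frame -3: TTC GGC ATG TGA AAG CAT GTT TGG AAG ATA GCT CTC GAT GGC TTT CCA GCA TGG TGT ATG AGT TGG ACG — ATG at 9, stop TGA at 12 → 6 nt.
Largest ORF found is 8 codons < 9, so no.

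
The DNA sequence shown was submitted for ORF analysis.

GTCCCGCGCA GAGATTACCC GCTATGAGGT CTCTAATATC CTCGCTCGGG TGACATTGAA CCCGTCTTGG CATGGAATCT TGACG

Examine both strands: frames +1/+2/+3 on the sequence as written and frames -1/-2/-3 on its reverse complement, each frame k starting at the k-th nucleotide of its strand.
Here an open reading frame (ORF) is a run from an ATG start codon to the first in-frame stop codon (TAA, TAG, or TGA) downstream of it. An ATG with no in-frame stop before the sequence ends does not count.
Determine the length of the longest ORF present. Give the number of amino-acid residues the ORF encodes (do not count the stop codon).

Reverse complement (5'→3'): CGTCAAGATTCCATGCCAAGACGGGTTCAATGTCACCCGAGCGAGGATATTAGAGACCTCATAGCGGGTAATCTCTGCGCGGGAC
Frame +1: GTC CCG CGC AGA GAT TAC CCG CTA TGA GGT CTC TAA TAT CCT CGC TCG GGT GAC ATT GAA CCC GTC TTG GCA TGG AAT CTT GAC — no ATG→stop ORF.
Frame +2: TCC CGC GCA GAG ATT ACC CGC TAT GAG GTC TCT AAT ATC CTC GCT CGG GTG ACA TTG AAC CCG TCT TGG CAT GGA ATC TTG ACG — no ATG→stop ORF.
Frame +3: CCC GCG CAG AGA TTA CCC GCT ATG AGG TCT CTA ATA TCC TCG CTC GGG TGA CAT TGA ACC CGT CTT GGC ATG GAA TCT TGA — ATG at 24, stop TGA at 51 → 30 nt; ATG at 72, stop TGA at 81 → 12 nt.
Frame -1: CGT CAA GAT TCC ATG CCA AGA CGG GTT CAA TGT CAC CCG AGC GAG GAT ATT AGA GAC CTC ATA GCG GGT AAT CTC TGC GCG GGA — no ATG→stop ORF.
Frame -2: GTC AAG ATT CCA TGC CAA GAC GGG TTC AAT GTC ACC CGA GCG AGG ATA TTA GAG ACC TCA TAG CGG GTA ATC TCT GCG CGG GAC — no ATG→stop ORF.
Frame -3: TCA AGA TTC CAT GCC AAG ACG GGT TCA ATG TCA CCC GAG CGA GGA TAT TAG AGA CCT CAT AGC GGG TAA TCT CTG CGC GGG — ATG at 30, stop TAG at 51 → 24 nt.
Longest: frame +3, positions 24–53, 30 nt = 10 codons = 9 aa. → 9 amino acids.

9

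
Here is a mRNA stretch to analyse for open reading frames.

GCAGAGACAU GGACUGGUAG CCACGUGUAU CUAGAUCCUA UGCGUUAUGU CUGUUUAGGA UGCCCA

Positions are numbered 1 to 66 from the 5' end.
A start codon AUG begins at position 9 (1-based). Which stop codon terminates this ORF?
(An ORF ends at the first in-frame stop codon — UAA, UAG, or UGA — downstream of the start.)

UAG

Codons from position 9: AUG (9–11), GAC (12–14), UGG (15–17), UAG (18–20).
The first in-frame stop codon is UAG.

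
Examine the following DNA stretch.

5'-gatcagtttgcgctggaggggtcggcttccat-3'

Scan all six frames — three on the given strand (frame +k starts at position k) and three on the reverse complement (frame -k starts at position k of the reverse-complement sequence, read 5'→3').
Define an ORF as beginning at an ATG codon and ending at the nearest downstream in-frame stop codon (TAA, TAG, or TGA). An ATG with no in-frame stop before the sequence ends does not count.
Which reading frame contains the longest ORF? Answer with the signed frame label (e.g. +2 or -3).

Reverse complement (5'→3'): ATGGAAGCCGACCCCTCCAGCGCAAACTGATC
Frame +1: GAT CAG TTT GCG CTG GAG GGG TCG GCT TCC — no ATG→stop ORF.
Frame +2: ATC AGT TTG CGC TGG AGG GGT CGG CTT CCA — no ATG→stop ORF.
Frame +3: TCA GTT TGC GCT GGA GGG GTC GGC TTC CAT — no ATG→stop ORF.
Frame -1: ATG GAA GCC GAC CCC TCC AGC GCA AAC TGA — ATG at 1, stop TGA at 28 → 30 nt.
Frame -2: TGG AAG CCG ACC CCT CCA GCG CAA ACT GAT — no ATG→stop ORF.
Frame -3: GGA AGC CGA CCC CTC CAG CGC AAA CTG ATC — no ATG→stop ORF.
Longest ORF is 30 nt in frame -1 (positions 1–30).

-1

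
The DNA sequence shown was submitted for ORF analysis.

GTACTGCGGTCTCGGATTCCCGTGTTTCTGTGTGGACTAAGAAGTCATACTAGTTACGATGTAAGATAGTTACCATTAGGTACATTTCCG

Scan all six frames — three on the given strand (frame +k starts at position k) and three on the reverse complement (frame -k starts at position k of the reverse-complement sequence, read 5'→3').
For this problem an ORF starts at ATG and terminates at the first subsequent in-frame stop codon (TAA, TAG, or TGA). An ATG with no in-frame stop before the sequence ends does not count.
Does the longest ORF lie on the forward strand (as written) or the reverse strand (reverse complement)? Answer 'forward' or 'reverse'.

reverse

Reverse complement (5'→3'): CGGAAATGTACCTAATGGTAACTATCTTACATCGTAACTAGTATGACTTCTTAGTCCACACAGAAACACGGGAATCCGAGACCGCAGTAC
Frame +1: GTA CTG CGG TCT CGG ATT CCC GTG TTT CTG TGT GGA CTA AGA AGT CAT ACT AGT TAC GAT GTA AGA TAG TTA CCA TTA GGT ACA TTT CCG — no ATG→stop ORF.
Frame +2: TAC TGC GGT CTC GGA TTC CCG TGT TTC TGT GTG GAC TAA GAA GTC ATA CTA GTT ACG ATG TAA GAT AGT TAC CAT TAG GTA CAT TTC — ATG at 59, stop TAA at 62 → 6 nt.
Frame +3: ACT GCG GTC TCG GAT TCC CGT GTT TCT GTG TGG ACT AAG AAG TCA TAC TAG TTA CGA TGT AAG ATA GTT ACC ATT AGG TAC ATT TCC — no ATG→stop ORF.
Frame -1: CGG AAA TGT ACC TAA TGG TAA CTA TCT TAC ATC GTA ACT AGT ATG ACT TCT TAG TCC ACA CAG AAA CAC GGG AAT CCG AGA CCG CAG TAC — ATG at 43, stop TAG at 52 → 12 nt.
Frame -2: GGA AAT GTA CCT AAT GGT AAC TAT CTT ACA TCG TAA CTA GTA TGA CTT CTT AGT CCA CAC AGA AAC ACG GGA ATC CGA GAC CGC AGT — no ATG→stop ORF.
Frame -3: GAA ATG TAC CTA ATG GTA ACT ATC TTA CAT CGT AAC TAG TAT GAC TTC TTA GTC CAC ACA GAA ACA CGG GAA TCC GAG ACC GCA GTA — ATG at 6, stop TAG at 39 → 36 nt; ATG at 15, stop TAG at 39 → 27 nt.
Forward-strand max 6 nt; reverse-strand max 36 nt. The reverse strand has the longer ORF.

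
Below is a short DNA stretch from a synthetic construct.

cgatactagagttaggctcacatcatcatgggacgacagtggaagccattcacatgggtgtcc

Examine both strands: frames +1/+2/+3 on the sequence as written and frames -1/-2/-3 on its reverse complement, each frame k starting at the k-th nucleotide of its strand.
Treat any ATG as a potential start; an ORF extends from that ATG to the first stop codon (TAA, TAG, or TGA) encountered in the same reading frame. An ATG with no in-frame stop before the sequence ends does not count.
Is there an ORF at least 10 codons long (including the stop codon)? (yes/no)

Reverse complement (5'→3'): GGACACCCATGTGAATGGCTTCCACTGTCGTCCCATGATGATGTGAGCCTAACTCTAGTATCG
Frame +1: CGA TAC TAG AGT TAG GCT CAC ATC ATC ATG GGA CGA CAG TGG AAG CCA TTC ACA TGG GTG TCC — no ATG→stop ORF.
Frame +2: GAT ACT AGA GTT AGG CTC ACA TCA TCA TGG GAC GAC AGT GGA AGC CAT TCA CAT GGG TGT — no ATG→stop ORF.
Frame +3: ATA CTA GAG TTA GGC TCA CAT CAT CAT GGG ACG ACA GTG GAA GCC ATT CAC ATG GGT GTC — no ATG→stop ORF.
Frame -1: GGA CAC CCA TGT GAA TGG CTT CCA CTG TCG TCC CAT GAT GAT GTG AGC CTA ACT CTA GTA TCG — no ATG→stop ORF.
Frame -2: GAC ACC CAT GTG AAT GGC TTC CAC TGT CGT CCC ATG ATG ATG TGA GCC TAA CTC TAG TAT — ATG at 35, stop TGA at 44 → 12 nt; ATG at 38, stop TGA at 44 → 9 nt; ATG at 41, stop TGA at 44 → 6 nt.
Frame -3: ACA CCC ATG TGA ATG GCT TCC ACT GTC GTC CCA TGA TGA TGT GAG CCT AAC TCT AGT ATC — ATG at 9, stop TGA at 12 → 6 nt; ATG at 15, stop TGA at 36 → 24 nt.
Largest ORF found is 8 codons < 10, so no.

no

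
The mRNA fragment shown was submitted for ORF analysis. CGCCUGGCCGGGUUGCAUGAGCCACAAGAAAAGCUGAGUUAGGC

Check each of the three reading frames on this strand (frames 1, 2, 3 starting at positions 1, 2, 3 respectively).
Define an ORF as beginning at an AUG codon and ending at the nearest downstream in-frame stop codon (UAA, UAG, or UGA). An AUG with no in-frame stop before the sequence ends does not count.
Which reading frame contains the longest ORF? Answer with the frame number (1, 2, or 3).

Frame 1: CGC CUG GCC GGG UUG CAU GAG CCA CAA GAA AAG CUG AGU UAG — no AUG→stop ORF.
Frame 2: GCC UGG CCG GGU UGC AUG AGC CAC AAG AAA AGC UGA GUU AGG — AUG at 17, stop UGA at 35 → 21 nt.
Frame 3: CCU GGC CGG GUU GCA UGA GCC ACA AGA AAA GCU GAG UUA GGC — no AUG→stop ORF.
Longest ORF is 21 nt in frame 2 (positions 17–37).

2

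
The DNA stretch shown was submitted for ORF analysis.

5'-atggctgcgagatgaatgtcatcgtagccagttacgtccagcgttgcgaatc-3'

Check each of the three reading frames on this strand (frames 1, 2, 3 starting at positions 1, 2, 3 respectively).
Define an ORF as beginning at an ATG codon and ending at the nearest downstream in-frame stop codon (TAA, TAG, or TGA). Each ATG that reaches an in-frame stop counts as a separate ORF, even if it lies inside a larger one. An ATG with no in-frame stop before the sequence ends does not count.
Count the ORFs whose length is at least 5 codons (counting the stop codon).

1

Frame 1: ATG GCT GCG AGA TGA ATG TCA TCG TAG CCA GTT ACG TCC AGC GTT GCG AAT — ATG at 1, stop TGA at 13 → 15 nt; ATG at 16, stop TAG at 25 → 12 nt.
Frame 2: TGG CTG CGA GAT GAA TGT CAT CGT AGC CAG TTA CGT CCA GCG TTG CGA ATC — no ATG→stop ORF.
Frame 3: GGC TGC GAG ATG AAT GTC ATC GTA GCC AGT TAC GTC CAG CGT TGC GAA — no ATG→stop ORF.
ORFs ≥ 5 codons: frame 1 1–15 (5 codons). Count = 1.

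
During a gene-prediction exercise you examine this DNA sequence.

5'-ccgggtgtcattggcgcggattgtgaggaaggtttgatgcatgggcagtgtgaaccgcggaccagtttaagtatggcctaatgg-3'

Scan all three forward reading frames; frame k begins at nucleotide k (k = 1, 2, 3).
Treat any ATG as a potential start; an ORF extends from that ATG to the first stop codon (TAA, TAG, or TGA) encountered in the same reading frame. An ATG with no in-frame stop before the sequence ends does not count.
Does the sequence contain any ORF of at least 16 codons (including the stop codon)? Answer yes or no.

no

Frame 1: CCG GGT GTC ATT GGC GCG GAT TGT GAG GAA GGT TTG ATG CAT GGG CAG TGT GAA CCG CGG ACC AGT TTA AGT ATG GCC TAA TGG — ATG at 37, stop TAA at 79 → 45 nt; ATG at 73, stop TAA at 79 → 9 nt.
Frame 2: CGG GTG TCA TTG GCG CGG ATT GTG AGG AAG GTT TGA TGC ATG GGC AGT GTG AAC CGC GGA CCA GTT TAA GTA TGG CCT AAT — ATG at 41, stop TAA at 68 → 30 nt.
Frame 3: GGG TGT CAT TGG CGC GGA TTG TGA GGA AGG TTT GAT GCA TGG GCA GTG TGA ACC GCG GAC CAG TTT AAG TAT GGC CTA ATG — no ATG→stop ORF.
Largest ORF found is 15 codons < 16, so no.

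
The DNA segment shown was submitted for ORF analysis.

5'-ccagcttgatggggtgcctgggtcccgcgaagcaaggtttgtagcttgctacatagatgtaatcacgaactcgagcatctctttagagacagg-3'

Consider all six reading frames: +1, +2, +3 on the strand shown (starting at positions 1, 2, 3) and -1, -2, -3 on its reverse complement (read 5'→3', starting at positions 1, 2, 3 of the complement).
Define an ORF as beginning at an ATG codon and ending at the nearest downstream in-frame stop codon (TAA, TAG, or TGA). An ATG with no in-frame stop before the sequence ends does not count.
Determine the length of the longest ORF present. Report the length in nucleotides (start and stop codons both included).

Reverse complement (5'→3'): CCTGTCTCTAAAGAGATGCTCGAGTTCGTGATTACATCTATGTAGCAAGCTACAAACCTTGCTTCGCGGGACCCAGGCACCCCATCAAGCTGG
Frame +1: CCA GCT TGA TGG GGT GCC TGG GTC CCG CGA AGC AAG GTT TGT AGC TTG CTA CAT AGA TGT AAT CAC GAA CTC GAG CAT CTC TTT AGA GAC AGG — no ATG→stop ORF.
Frame +2: CAG CTT GAT GGG GTG CCT GGG TCC CGC GAA GCA AGG TTT GTA GCT TGC TAC ATA GAT GTA ATC ACG AAC TCG AGC ATC TCT TTA GAG ACA — no ATG→stop ORF.
Frame +3: AGC TTG ATG GGG TGC CTG GGT CCC GCG AAG CAA GGT TTG TAG CTT GCT ACA TAG ATG TAA TCA CGA ACT CGA GCA TCT CTT TAG AGA CAG — ATG at 9, stop TAG at 42 → 36 nt; ATG at 57, stop TAA at 60 → 6 nt.
Frame -1: CCT GTC TCT AAA GAG ATG CTC GAG TTC GTG ATT ACA TCT ATG TAG CAA GCT ACA AAC CTT GCT TCG CGG GAC CCA GGC ACC CCA TCA AGC TGG — ATG at 16, stop TAG at 43 → 30 nt; ATG at 40, stop TAG at 43 → 6 nt.
Frame -2: CTG TCT CTA AAG AGA TGC TCG AGT TCG TGA TTA CAT CTA TGT AGC AAG CTA CAA ACC TTG CTT CGC GGG ACC CAG GCA CCC CAT CAA GCT — no ATG→stop ORF.
Frame -3: TGT CTC TAA AGA GAT GCT CGA GTT CGT GAT TAC ATC TAT GTA GCA AGC TAC AAA CCT TGC TTC GCG GGA CCC AGG CAC CCC ATC AAG CTG — no ATG→stop ORF.
Longest: frame +3, positions 9–44, 36 nt = 12 codons = 11 aa. → 36 nucleotides.

36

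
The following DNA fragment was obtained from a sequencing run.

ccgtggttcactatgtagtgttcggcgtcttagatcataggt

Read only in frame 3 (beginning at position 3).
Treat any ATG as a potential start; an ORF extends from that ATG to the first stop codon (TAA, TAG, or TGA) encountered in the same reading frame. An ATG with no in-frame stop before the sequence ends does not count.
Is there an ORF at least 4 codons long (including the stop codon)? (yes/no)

no

Frame 3: GTG GTT CAC TAT GTA GTG TTC GGC GTC TTA GAT CAT AGG — no ATG→stop ORF.
Largest ORF found is 0 codons < 4, so no.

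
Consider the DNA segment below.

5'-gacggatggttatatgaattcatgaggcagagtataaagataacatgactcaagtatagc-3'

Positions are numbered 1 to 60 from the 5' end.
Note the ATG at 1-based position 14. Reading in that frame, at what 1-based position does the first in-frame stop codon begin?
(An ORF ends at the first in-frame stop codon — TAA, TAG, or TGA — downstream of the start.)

Codons from position 14: ATG (14–16), AAT (17–19), TCA (20–22), TGA (23–25).
TGA is a stop codon; it begins at position 23.

23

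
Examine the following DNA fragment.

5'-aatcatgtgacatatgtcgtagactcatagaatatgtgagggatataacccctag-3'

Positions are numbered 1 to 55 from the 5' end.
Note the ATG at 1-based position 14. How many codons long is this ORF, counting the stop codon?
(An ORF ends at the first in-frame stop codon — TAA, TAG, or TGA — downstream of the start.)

Codons from position 14: ATG (14–16), TCG (17–19), TAG (20–22).
TAG is the first in-frame stop; that's 3 codons including the stop.

3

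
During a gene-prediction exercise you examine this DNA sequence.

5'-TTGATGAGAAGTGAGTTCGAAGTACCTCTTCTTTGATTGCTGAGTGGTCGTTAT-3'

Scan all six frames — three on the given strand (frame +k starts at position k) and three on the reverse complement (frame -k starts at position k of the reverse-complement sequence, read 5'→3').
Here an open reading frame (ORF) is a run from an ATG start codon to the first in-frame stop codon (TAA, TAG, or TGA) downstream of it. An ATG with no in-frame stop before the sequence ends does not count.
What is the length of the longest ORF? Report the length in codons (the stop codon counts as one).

11

Reverse complement (5'→3'): ATAACGACCACTCAGCAATCAAAGAAGAGGTACTTCGAACTCACTTCTCATCAA
Frame +1: TTG ATG AGA AGT GAG TTC GAA GTA CCT CTT CTT TGA TTG CTG AGT GGT CGT TAT — ATG at 4, stop TGA at 34 → 33 nt.
Frame +2: TGA TGA GAA GTG AGT TCG AAG TAC CTC TTC TTT GAT TGC TGA GTG GTC GTT — no ATG→stop ORF.
Frame +3: GAT GAG AAG TGA GTT CGA AGT ACC TCT TCT TTG ATT GCT GAG TGG TCG TTA — no ATG→stop ORF.
Frame -1: ATA ACG ACC ACT CAG CAA TCA AAG AAG AGG TAC TTC GAA CTC ACT TCT CAT CAA — no ATG→stop ORF.
Frame -2: TAA CGA CCA CTC AGC AAT CAA AGA AGA GGT ACT TCG AAC TCA CTT CTC ATC — no ATG→stop ORF.
Frame -3: AAC GAC CAC TCA GCA ATC AAA GAA GAG GTA CTT CGA ACT CAC TTC TCA TCA — no ATG→stop ORF.
Longest: frame +1, positions 4–36, 33 nt = 11 codons = 10 aa. → 11 codons.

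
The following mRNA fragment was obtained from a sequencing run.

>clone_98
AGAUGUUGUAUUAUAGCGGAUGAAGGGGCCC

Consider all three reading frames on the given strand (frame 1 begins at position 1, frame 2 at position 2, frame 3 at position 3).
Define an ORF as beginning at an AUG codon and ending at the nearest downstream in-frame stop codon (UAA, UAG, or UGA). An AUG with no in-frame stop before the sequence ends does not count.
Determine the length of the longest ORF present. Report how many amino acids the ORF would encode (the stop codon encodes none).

Frame 1: AGA UGU UGU AUU AUA GCG GAU GAA GGG GCC — no AUG→stop ORF.
Frame 2: GAU GUU GUA UUA UAG CGG AUG AAG GGG CCC — no AUG→stop ORF.
Frame 3: AUG UUG UAU UAU AGC GGA UGA AGG GGC — AUG at 3, stop UGA at 21 → 21 nt.
Longest: frame 3, positions 3–23, 21 nt = 7 codons = 6 aa. → 6 amino acids.

6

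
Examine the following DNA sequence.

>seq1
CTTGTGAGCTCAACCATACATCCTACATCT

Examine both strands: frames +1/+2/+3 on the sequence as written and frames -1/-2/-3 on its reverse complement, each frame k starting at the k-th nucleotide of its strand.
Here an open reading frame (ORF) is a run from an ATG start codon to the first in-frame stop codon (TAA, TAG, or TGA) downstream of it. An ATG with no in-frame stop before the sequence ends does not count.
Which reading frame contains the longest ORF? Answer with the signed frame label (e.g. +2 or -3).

-1

Reverse complement (5'→3'): AGATGTAGGATGTATGGTTGAGCTCACAAG
Frame +1: CTT GTG AGC TCA ACC ATA CAT CCT ACA TCT — no ATG→stop ORF.
Frame +2: TTG TGA GCT CAA CCA TAC ATC CTA CAT — no ATG→stop ORF.
Frame +3: TGT GAG CTC AAC CAT ACA TCC TAC ATC — no ATG→stop ORF.
Frame -1: AGA TGT AGG ATG TAT GGT TGA GCT CAC AAG — ATG at 10, stop TGA at 19 → 12 nt.
Frame -2: GAT GTA GGA TGT ATG GTT GAG CTC ACA — no ATG→stop ORF.
Frame -3: ATG TAG GAT GTA TGG TTG AGC TCA CAA — ATG at 3, stop TAG at 6 → 6 nt.
Longest ORF is 12 nt in frame -1 (positions 10–21).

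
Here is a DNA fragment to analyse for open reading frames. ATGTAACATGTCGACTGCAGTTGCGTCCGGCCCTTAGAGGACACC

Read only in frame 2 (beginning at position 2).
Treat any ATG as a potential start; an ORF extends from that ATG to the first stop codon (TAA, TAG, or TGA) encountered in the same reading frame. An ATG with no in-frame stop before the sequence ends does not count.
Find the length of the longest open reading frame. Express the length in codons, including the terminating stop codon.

10

Frame 2: TGT AAC ATG TCG ACT GCA GTT GCG TCC GGC CCT TAG AGG ACA — ATG at 8, stop TAG at 35 → 30 nt.
Longest: frame 2, positions 8–37, 30 nt = 10 codons = 9 aa. → 10 codons.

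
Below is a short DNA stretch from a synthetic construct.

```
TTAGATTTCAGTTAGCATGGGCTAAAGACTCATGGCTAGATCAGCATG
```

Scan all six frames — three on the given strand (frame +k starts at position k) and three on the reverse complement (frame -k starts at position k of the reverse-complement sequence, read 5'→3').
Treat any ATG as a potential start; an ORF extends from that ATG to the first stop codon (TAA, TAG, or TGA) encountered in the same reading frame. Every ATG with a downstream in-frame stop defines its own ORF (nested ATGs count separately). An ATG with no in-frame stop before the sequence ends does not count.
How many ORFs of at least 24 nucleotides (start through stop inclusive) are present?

0

Reverse complement (5'→3'): CATGCTGATCTAGCCATGAGTCTTTAGCCCATGCTAACTGAAATCTAA
Frame +1: TTA GAT TTC AGT TAG CAT GGG CTA AAG ACT CAT GGC TAG ATC AGC ATG — no ATG→stop ORF.
Frame +2: TAG ATT TCA GTT AGC ATG GGC TAA AGA CTC ATG GCT AGA TCA GCA — ATG at 17, stop TAA at 23 → 9 nt.
Frame +3: AGA TTT CAG TTA GCA TGG GCT AAA GAC TCA TGG CTA GAT CAG CAT — no ATG→stop ORF.
Frame -1: CAT GCT GAT CTA GCC ATG AGT CTT TAG CCC ATG CTA ACT GAA ATC TAA — ATG at 16, stop TAG at 25 → 12 nt; ATG at 31, stop TAA at 46 → 18 nt.
Frame -2: ATG CTG ATC TAG CCA TGA GTC TTT AGC CCA TGC TAA CTG AAA TCT — ATG at 2, stop TAG at 11 → 12 nt.
Frame -3: TGC TGA TCT AGC CAT GAG TCT TTA GCC CAT GCT AAC TGA AAT CTA — no ATG→stop ORF.
No ORF reaches 24 nucleotides. Count = 0.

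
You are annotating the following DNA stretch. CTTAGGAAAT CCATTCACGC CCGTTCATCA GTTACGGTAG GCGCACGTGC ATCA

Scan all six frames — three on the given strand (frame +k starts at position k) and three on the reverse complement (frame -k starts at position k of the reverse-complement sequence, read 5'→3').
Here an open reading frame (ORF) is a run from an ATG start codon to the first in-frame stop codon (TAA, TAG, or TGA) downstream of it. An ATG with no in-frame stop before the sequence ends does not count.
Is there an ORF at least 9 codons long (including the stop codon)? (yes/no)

yes

Reverse complement (5'→3'): TGATGCACGTGCGCCTACCGTAACTGATGAACGGGCGTGAATGGATTTCCTAAG
Frame +1: CTT AGG AAA TCC ATT CAC GCC CGT TCA TCA GTT ACG GTA GGC GCA CGT GCA TCA — no ATG→stop ORF.
Frame +2: TTA GGA AAT CCA TTC ACG CCC GTT CAT CAG TTA CGG TAG GCG CAC GTG CAT — no ATG→stop ORF.
Frame +3: TAG GAA ATC CAT TCA CGC CCG TTC ATC AGT TAC GGT AGG CGC ACG TGC ATC — no ATG→stop ORF.
Frame -1: TGA TGC ACG TGC GCC TAC CGT AAC TGA TGA ACG GGC GTG AAT GGA TTT CCT AAG — no ATG→stop ORF.
Frame -2: GAT GCA CGT GCG CCT ACC GTA ACT GAT GAA CGG GCG TGA ATG GAT TTC CTA — no ATG→stop ORF.
Frame -3: ATG CAC GTG CGC CTA CCG TAA CTG ATG AAC GGG CGT GAA TGG ATT TCC TAA — ATG at 3, stop TAA at 21 → 21 nt; ATG at 27, stop TAA at 51 → 27 nt.
Frame -3 has an ORF of 9 codons (positions 27–53) ≥ 9, so yes.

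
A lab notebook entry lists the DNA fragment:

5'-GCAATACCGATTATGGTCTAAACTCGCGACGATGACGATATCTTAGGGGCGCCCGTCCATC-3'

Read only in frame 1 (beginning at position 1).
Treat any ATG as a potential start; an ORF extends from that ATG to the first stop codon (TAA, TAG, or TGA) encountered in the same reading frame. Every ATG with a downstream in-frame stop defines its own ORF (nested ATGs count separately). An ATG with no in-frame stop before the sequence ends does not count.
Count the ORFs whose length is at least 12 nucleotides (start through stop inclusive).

0

Frame 1: GCA ATA CCG ATT ATG GTC TAA ACT CGC GAC GAT GAC GAT ATC TTA GGG GCG CCC GTC CAT — ATG at 13, stop TAA at 19 → 9 nt.
No ORF reaches 12 nucleotides. Count = 0.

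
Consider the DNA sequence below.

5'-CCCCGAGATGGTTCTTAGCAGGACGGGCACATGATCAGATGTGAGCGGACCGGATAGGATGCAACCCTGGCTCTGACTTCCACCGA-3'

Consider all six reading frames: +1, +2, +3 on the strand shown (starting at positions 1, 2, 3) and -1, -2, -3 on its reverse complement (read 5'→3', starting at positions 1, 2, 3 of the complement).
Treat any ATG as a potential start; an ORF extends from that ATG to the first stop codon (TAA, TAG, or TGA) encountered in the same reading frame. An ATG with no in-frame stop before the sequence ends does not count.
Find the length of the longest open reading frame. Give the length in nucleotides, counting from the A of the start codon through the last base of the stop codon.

Reverse complement (5'→3'): TCGGTGGAAGTCAGAGCCAGGGTTGCATCCTATCCGGTCCGCTCACATCTGATCATGTGCCCGTCCTGCTAAGAACCATCTCGGGG
Frame +1: CCC CGA GAT GGT TCT TAG CAG GAC GGG CAC ATG ATC AGA TGT GAG CGG ACC GGA TAG GAT GCA ACC CTG GCT CTG ACT TCC ACC — ATG at 31, stop TAG at 55 → 27 nt.
Frame +2: CCC GAG ATG GTT CTT AGC AGG ACG GGC ACA TGA TCA GAT GTG AGC GGA CCG GAT AGG ATG CAA CCC TGG CTC TGA CTT CCA CCG — ATG at 8, stop TGA at 32 → 27 nt; ATG at 59, stop TGA at 74 → 18 nt.
Frame +3: CCG AGA TGG TTC TTA GCA GGA CGG GCA CAT GAT CAG ATG TGA GCG GAC CGG ATA GGA TGC AAC CCT GGC TCT GAC TTC CAC CGA — ATG at 39, stop TGA at 42 → 6 nt.
Frame -1: TCG GTG GAA GTC AGA GCC AGG GTT GCA TCC TAT CCG GTC CGC TCA CAT CTG ATC ATG TGC CCG TCC TGC TAA GAA CCA TCT CGG — ATG at 55, stop TAA at 70 → 18 nt.
Frame -2: CGG TGG AAG TCA GAG CCA GGG TTG CAT CCT ATC CGG TCC GCT CAC ATC TGA TCA TGT GCC CGT CCT GCT AAG AAC CAT CTC GGG — no ATG→stop ORF.
Frame -3: GGT GGA AGT CAG AGC CAG GGT TGC ATC CTA TCC GGT CCG CTC ACA TCT GAT CAT GTG CCC GTC CTG CTA AGA ACC ATC TCG GGG — no ATG→stop ORF.
Longest: frame +1, positions 31–57, 27 nt = 9 codons = 8 aa. → 27 nucleotides.

27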